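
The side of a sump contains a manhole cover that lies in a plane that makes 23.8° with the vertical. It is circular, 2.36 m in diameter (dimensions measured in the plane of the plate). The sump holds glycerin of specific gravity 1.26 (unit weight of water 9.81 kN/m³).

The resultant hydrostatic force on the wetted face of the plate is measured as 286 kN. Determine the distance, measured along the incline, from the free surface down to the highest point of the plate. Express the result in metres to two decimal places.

γ = 1.26 × 9.81 = 12.3606 kN/m³.
A = π(1.18)² = 4.37435 m².
From F = γ·h_c·A, the centroid depth is h_c = 286/(12.3606 × 4.37435) = 5.28948 m.
The plate makes 23.8° with the vertical, i.e. θ = 90° − 23.8° = 66.2° to the horizontal. Measuring y along the incline from the free-surface line, vertical depth h = y·sinθ with sinθ = 0.914960.
Along the incline, y_c = h_c/sinθ = 5.28948/0.914960 = 5.78111 m.
The centroid is at the centre, 1.18 m below the top of the plate, so the highest point sits at y_top = 5.78111 − 1.18 = 4.60111 m along the incline.

y_top ≈ 4.60 m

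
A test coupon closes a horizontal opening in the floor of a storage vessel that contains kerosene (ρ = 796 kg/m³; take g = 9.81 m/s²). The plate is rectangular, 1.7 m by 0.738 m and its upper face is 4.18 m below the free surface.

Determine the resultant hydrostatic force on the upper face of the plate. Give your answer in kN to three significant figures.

γ = ρg = 796 × 9.81 / 1000 = 7.80876 kN/m³.
The plate is horizontal, so pressure is uniform at p = γ·h = 7.80876 × 4.18 = 32.6406 kN/m².
A = 1.7 × 0.738 = 1.2546 m².
F = p·A = 32.6406 × 1.2546 = 40.9509 kN.

F ≈ 41.0 kN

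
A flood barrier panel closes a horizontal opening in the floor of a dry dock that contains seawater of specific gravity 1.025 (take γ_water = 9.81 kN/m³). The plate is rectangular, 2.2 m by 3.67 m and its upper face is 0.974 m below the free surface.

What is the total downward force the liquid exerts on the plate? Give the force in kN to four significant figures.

γ = 1.025 × 9.81 = 10.05525 kN/m³.
The plate is horizontal, so pressure is uniform at p = γ·h = 10.05525 × 0.974 = 9.79381 kN/m².
A = 2.2 × 3.67 = 8.074 m².
F = p·A = 9.79381 × 8.074 = 79.0752 kN.

F ≈ 79.08 kN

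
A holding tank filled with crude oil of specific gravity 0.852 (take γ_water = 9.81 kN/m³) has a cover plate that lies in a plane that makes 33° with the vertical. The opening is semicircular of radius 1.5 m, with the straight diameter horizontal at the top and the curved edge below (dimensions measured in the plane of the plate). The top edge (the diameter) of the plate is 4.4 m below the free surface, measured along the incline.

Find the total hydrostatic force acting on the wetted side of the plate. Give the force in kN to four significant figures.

F ≈ 124.8 kN

γ = 0.852 × 9.81 = 8.35812 kN/m³.
The plate makes 33° with the vertical, i.e. θ = 90° − 33° = 57° to the horizontal. Measuring y along the incline from the free-surface line, vertical depth h = y·sinθ with sinθ = 0.838671.
The centroid of a semicircle lies 4r/(3π) = 0.63662 m from the diameter, here below the top edge, so y_c = 4.4 + 0.63662 = 5.03662 m and h_c = 5.03662 × 0.838671 = 4.22407 m.
A = πr²/2 = π × 1.5²/2 = 3.53429 m².
Resultant F = γ·h_c·A = 8.35812 × 4.22407 × 3.53429 = 124.779 kN.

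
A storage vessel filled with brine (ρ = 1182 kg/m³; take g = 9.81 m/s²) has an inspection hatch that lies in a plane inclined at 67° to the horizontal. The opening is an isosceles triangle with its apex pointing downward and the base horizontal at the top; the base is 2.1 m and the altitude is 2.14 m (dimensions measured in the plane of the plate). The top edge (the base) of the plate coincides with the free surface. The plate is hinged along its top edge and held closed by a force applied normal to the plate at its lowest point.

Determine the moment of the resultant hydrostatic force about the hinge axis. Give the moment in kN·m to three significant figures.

M ≈ 18.3 kN·m

γ = ρg = 1182 × 9.81 / 1000 = 11.59542 kN/m³.
Let θ = 67° be the plate's angle to the horizontal; measure y along the incline from where the plane meets the free surface. Vertical depth h = y·sinθ with sinθ = 0.920505.
With the apex down, the centroid sits h/3 = 2.14/3 = 0.713333 m below the base (the top edge), so y_c = 0.713333 m and h_c = 0.713333 × 0.920505 = 0.656627 m.
A = ½ × 2.1 × 2.14 = 2.247 m².
Resultant F = γ·h_c·A = 11.59542 × 0.656627 × 2.247 = 17.1084 kN.
I_c = b·h³/36 = 2.1 × 2.14³/36 = 0.571687 m⁴.
Centre of pressure: y_p = y_c + I_c/(y_c·A) = 0.713333 + 0.571687/(0.713333 × 2.247) = 0.713333 + 0.356667 = 1.07 m along the plane.
The resultant acts 0.713333 + 0.356667 = 1.07 m (along the plate) below the hinge at the top edge, so the moment about the hinge is M = F × 1.07 = 17.1084 × 1.07 = 18.306 kN·m.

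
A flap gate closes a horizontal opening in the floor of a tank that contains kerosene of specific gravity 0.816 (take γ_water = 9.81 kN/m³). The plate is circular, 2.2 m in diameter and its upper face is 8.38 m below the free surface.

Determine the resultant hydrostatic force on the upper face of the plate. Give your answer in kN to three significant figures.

F ≈ 255 kN

γ = 0.816 × 9.81 = 8.00496 kN/m³.
The plate is horizontal, so pressure is uniform at p = γ·h = 8.00496 × 8.38 = 67.0816 kN/m².
A = π(1.1)² = 3.80133 m².
F = p·A = 67.0816 × 3.80133 = 254.999 kN.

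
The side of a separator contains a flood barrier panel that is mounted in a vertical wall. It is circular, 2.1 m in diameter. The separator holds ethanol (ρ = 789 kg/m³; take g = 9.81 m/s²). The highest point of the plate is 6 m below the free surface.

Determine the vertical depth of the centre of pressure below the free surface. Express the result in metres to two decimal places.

γ = ρg = 789 × 9.81 / 1000 = 7.74009 kN/m³.
The centroid is at the centre, 1.05 m below the top of the plate, so the centroid depth is h_c = 6 + 1.05 = 7.05 m.
A = π(1.05)² = 3.46361 m².
Resultant F = γ·h_c·A = 7.74009 × 7.05 × 3.46361 = 189.001 kN.
I_c = πr⁴/4 = π × 1.05⁴/4 = 0.954656 m⁴.
Centre of pressure: y_p = y_c + I_c/(y_c·A) = 7.05 + 0.954656/(7.05 × 3.46361) = 7.05 + 0.0390957 = 7.0891 m along the plane.

h_p = 7.09 m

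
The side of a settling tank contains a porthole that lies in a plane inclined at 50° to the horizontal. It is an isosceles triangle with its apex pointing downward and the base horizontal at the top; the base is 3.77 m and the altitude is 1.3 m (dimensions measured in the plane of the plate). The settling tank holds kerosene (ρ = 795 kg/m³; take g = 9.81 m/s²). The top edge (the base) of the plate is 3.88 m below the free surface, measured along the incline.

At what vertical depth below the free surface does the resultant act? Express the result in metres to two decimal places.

γ = ρg = 795 × 9.81 / 1000 = 7.79895 kN/m³.
Let θ = 50° be the plate's angle to the horizontal; measure y along the incline from where the plane meets the free surface. Vertical depth h = y·sinθ with sinθ = 0.766044.
With the apex down, the centroid sits h/3 = 1.3/3 = 0.433333 m below the base (the top edge), so y_c = 3.88 + 0.433333 = 4.31333 m and h_c = 4.31333 × 0.766044 = 3.3042 m.
A = ½ × 3.77 × 1.3 = 2.4505 m².
Resultant F = γ·h_c·A = 7.79895 × 3.3042 × 2.4505 = 63.1476 kN.
I_c = b·h³/36 = 3.77 × 1.3³/36 = 0.230075 m⁴.
Centre of pressure: y_p = y_c + I_c/(y_c·A) = 4.31333 + 0.230075/(4.31333 × 2.4505) = 4.31333 + 0.0217672 = 4.3351 m along the plane.
Vertically, h_p = y_p·sinθ = 4.3351 × 0.766044 = 3.32088 m.

h_p = 3.32 m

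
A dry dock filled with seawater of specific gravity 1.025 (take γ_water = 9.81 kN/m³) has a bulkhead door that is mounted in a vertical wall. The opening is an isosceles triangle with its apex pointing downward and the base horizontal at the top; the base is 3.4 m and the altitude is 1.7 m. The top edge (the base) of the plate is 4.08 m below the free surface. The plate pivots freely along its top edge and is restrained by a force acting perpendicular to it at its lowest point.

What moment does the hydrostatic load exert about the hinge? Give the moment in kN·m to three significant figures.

M ≈ 81.2 kN·m

γ = 1.025 × 9.81 = 10.05525 kN/m³.
With the apex down, the centroid sits h/3 = 1.7/3 = 0.566667 m below the base (the top edge), so the centroid depth is h_c = 4.08 + 0.566667 = 4.64667 m.
A = ½ × 3.4 × 1.7 = 2.89 m².
Resultant F = γ·h_c·A = 10.05525 × 4.64667 × 2.89 = 135.031 kN.
I_c = b·h³/36 = 3.4 × 1.7³/36 = 0.464006 m⁴.
Centre of pressure: y_p = y_c + I_c/(y_c·A) = 4.64667 + 0.464006/(4.64667 × 2.89) = 4.64667 + 0.0345529 = 4.68122 m along the plane.
The resultant acts 0.566667 + 0.0345529 = 0.60122 m (along the plate) below the hinge at the top edge, so the moment about the hinge is M = F × 0.60122 = 135.031 × 0.60122 = 81.1833 kN·m.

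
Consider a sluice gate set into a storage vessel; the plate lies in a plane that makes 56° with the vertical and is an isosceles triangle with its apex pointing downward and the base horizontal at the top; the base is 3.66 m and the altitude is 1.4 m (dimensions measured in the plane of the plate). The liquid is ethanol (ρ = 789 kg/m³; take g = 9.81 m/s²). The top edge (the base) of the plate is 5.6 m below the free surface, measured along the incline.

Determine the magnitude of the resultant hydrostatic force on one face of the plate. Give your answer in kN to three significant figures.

γ = ρg = 789 × 9.81 / 1000 = 7.74009 kN/m³.
The plate makes 56° with the vertical, i.e. θ = 90° − 56° = 34° to the horizontal. Measuring y along the incline from the free-surface line, vertical depth h = y·sinθ with sinθ = 0.559193.
With the apex down, the centroid sits h/3 = 1.4/3 = 0.466667 m below the base (the top edge), so y_c = 5.6 + 0.466667 = 6.06667 m and h_c = 6.06667 × 0.559193 = 3.39244 m.
A = ½ × 3.66 × 1.4 = 2.562 m².
Resultant F = γ·h_c·A = 7.74009 × 3.39244 × 2.562 = 67.2725 kN.

F ≈ 67.3 kN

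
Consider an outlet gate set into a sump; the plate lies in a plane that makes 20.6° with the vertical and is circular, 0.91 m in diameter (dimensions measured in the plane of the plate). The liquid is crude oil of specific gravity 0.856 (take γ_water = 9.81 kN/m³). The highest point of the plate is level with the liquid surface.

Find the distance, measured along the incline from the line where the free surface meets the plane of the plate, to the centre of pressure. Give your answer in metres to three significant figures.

y_p = 0.569 m

γ = 0.856 × 9.81 = 8.39736 kN/m³.
The plate makes 20.6° with the vertical, i.e. θ = 90° − 20.6° = 69.4° to the horizontal. Measuring y along the incline from the free-surface line, vertical depth h = y·sinθ with sinθ = 0.936060.
The centroid is at the centre, 0.455 m below the top of the plate, so y_c = 0.455 m and h_c = 0.455 × 0.936060 = 0.425907 m.
A = π(0.455)² = 0.650388 m².
Resultant F = γ·h_c·A = 8.39736 × 0.425907 × 0.650388 = 2.32611 kN.
I_c = πr⁴/4 = π × 0.455⁴/4 = 0.0336617 m⁴.
Centre of pressure: y_p = y_c + I_c/(y_c·A) = 0.455 + 0.0336617/(0.455 × 0.650388) = 0.455 + 0.11375 = 0.56875 m along the plane.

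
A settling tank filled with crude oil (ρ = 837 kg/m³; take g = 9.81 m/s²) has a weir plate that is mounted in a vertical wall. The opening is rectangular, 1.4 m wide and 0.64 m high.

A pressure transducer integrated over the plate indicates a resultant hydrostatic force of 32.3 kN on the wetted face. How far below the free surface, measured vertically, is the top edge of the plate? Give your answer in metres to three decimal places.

γ = ρg = 837 × 9.81 / 1000 = 8.21097 kN/m³.
A = 1.4 × 0.64 = 0.896 m².
From F = γ·h_c·A, the centroid depth is h_c = 32.3/(8.21097 × 0.896) = 4.39036 m.
The centroid lies 0.64/2 = 0.32 m below the top edge, so the top edge sits at h_top = 4.39036 − 0.32 = 4.07036 m below the surface.

d_top ≈ 4.070 m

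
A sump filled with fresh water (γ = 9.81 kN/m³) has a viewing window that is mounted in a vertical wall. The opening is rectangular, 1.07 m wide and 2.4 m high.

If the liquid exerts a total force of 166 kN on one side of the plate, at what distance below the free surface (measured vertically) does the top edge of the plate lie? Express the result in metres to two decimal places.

γ = 9.81 kN/m³.
A = 1.07 × 2.4 = 2.568 m².
From F = γ·h_c·A, the centroid depth is h_c = 166/(9.81 × 2.568) = 6.58937 m.
The centroid lies 2.4/2 = 1.2 m below the top edge, so the top edge sits at h_top = 6.58937 − 1.2 = 5.38937 m below the surface.

d_top ≈ 5.39 m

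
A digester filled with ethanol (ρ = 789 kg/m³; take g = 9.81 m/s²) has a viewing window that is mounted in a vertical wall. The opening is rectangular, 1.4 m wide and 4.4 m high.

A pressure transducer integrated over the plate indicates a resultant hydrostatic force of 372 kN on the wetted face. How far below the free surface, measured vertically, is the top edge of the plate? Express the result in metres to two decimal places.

γ = ρg = 789 × 9.81 / 1000 = 7.74009 kN/m³.
A = 1.4 × 4.4 = 6.16 m².
From F = γ·h_c·A, the centroid depth is h_c = 372/(7.74009 × 6.16) = 7.80218 m.
The centroid lies 4.4/2 = 2.2 m below the top edge, so the top edge sits at h_top = 7.80218 − 2.2 = 5.60218 m below the surface.

d_top ≈ 5.60 m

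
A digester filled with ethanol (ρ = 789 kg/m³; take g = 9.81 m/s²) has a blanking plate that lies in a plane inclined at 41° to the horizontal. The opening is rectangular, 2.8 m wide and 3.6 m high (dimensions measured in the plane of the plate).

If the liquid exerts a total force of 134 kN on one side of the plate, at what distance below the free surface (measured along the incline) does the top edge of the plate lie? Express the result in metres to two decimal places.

y_top ≈ 0.82 m

γ = ρg = 789 × 9.81 / 1000 = 7.74009 kN/m³.
A = 2.8 × 3.6 = 10.08 m².
From F = γ·h_c·A, the centroid depth is h_c = 134/(7.74009 × 10.08) = 1.71751 m.
Let θ = 41° be the plate's angle to the horizontal; measure y along the incline from where the plane meets the free surface. Vertical depth h = y·sinθ with sinθ = 0.656059.
Along the incline, y_c = h_c/sinθ = 1.71751/0.656059 = 2.61792 m.
The centroid lies 3.6/2 = 1.8 m below the top edge, so the top edge sits at y_top = 2.61792 − 1.8 = 0.81792 m along the incline.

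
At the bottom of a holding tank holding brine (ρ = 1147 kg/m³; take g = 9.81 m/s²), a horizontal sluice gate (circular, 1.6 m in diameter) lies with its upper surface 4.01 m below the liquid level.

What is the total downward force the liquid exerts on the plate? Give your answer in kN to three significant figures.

F ≈ 90.7 kN

γ = ρg = 1147 × 9.81 / 1000 = 11.25207 kN/m³.
The plate is horizontal, so pressure is uniform at p = γ·h = 11.25207 × 4.01 = 45.1208 kN/m².
A = π(0.8)² = 2.01062 m².
F = p·A = 45.1208 × 2.01062 = 90.7208 kN.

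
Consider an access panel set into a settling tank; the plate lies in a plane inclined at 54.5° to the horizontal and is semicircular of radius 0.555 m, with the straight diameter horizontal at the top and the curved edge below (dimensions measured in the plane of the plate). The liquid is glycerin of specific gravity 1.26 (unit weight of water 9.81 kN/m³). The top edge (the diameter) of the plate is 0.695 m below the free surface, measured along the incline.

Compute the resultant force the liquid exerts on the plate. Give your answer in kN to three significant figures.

F ≈ 4.53 kN

γ = 1.26 × 9.81 = 12.3606 kN/m³.
Let θ = 54.5° be the plate's angle to the horizontal; measure y along the incline from where the plane meets the free surface. Vertical depth h = y·sinθ with sinθ = 0.814116.
The centroid of a semicircle lies 4r/(3π) = 0.235549 m from the diameter, here below the top edge, so y_c = 0.695 + 0.235549 = 0.930549 m and h_c = 0.930549 × 0.814116 = 0.757575 m.
A = πr²/2 = π × 0.555²/2 = 0.483845 m².
Resultant F = γ·h_c·A = 12.3606 × 0.757575 × 0.483845 = 4.53076 kN.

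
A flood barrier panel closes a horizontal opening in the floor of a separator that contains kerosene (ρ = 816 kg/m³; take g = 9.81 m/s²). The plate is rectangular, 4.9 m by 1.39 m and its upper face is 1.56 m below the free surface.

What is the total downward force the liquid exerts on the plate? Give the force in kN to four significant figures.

γ = ρg = 816 × 9.81 / 1000 = 8.00496 kN/m³.
The plate is horizontal, so pressure is uniform at p = γ·h = 8.00496 × 1.56 = 12.4877 kN/m².
A = 4.9 × 1.39 = 6.811 m².
F = p·A = 12.4877 × 6.811 = 85.0537 kN.

F ≈ 85.05 kN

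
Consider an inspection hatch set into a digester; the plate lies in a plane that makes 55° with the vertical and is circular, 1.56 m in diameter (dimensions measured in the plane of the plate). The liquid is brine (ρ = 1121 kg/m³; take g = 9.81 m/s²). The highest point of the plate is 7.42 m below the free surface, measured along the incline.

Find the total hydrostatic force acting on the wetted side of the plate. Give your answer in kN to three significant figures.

F ≈ 98.9 kN

γ = ρg = 1121 × 9.81 / 1000 = 10.99701 kN/m³.
The plate makes 55° with the vertical, i.e. θ = 90° − 55° = 35° to the horizontal. Measuring y along the incline from the free-surface line, vertical depth h = y·sinθ with sinθ = 0.573576.
The centroid is at the centre, 0.78 m below the top of the plate, so y_c = 7.42 + 0.78 = 8.2 m and h_c = 8.2 × 0.573576 = 4.70332 m.
A = π(0.78)² = 1.91134 m².
Resultant F = γ·h_c·A = 10.99701 × 4.70332 × 1.91134 = 98.8592 kN.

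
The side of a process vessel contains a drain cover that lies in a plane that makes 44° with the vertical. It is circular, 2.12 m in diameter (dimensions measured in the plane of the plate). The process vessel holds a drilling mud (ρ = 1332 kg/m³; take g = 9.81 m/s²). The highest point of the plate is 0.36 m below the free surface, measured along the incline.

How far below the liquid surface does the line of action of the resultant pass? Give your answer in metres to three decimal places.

γ = ρg = 1332 × 9.81 / 1000 = 13.06692 kN/m³.
The plate makes 44° with the vertical, i.e. θ = 90° − 44° = 46° to the horizontal. Measuring y along the incline from the free-surface line, vertical depth h = y·sinθ with sinθ = 0.719340.
The centroid is at the centre, 1.06 m below the top of the plate, so y_c = 0.36 + 1.06 = 1.42 m and h_c = 1.42 × 0.719340 = 1.02146 m.
A = π(1.06)² = 3.52989 m².
Resultant F = γ·h_c·A = 13.06692 × 1.02146 × 3.52989 = 47.1146 kN.
I_c = πr⁴/4 = π × 1.06⁴/4 = 0.991547 m⁴.
Centre of pressure: y_p = y_c + I_c/(y_c·A) = 1.42 + 0.991547/(1.42 × 3.52989) = 1.42 + 0.197817 = 1.61782 m along the plane.
Vertically, h_p = y_p·sinθ = 1.61782 × 0.719340 = 1.16376 m.

h_p = 1.164 m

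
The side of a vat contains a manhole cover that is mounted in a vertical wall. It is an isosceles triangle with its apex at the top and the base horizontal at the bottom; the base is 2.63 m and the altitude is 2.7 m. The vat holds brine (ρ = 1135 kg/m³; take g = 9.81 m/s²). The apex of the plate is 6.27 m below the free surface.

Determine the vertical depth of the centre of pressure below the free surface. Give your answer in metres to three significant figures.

h_p = 8.12 m

γ = ρg = 1135 × 9.81 / 1000 = 11.13435 kN/m³.
With the apex up, the centroid sits 2h/3 = 2 × 2.7/3 = 1.8 m below the apex, so the centroid depth is h_c = 6.27 + 1.8 = 8.07 m.
A = ½ × 2.63 × 2.7 = 3.5505 m².
Resultant F = γ·h_c·A = 11.13435 × 8.07 × 3.5505 = 319.027 kN.
I_c = b·h³/36 = 2.63 × 2.7³/36 = 1.43795 m⁴.
Centre of pressure: y_p = y_c + I_c/(y_c·A) = 8.07 + 1.43795/(8.07 × 3.5505) = 8.07 + 0.0501858 = 8.12019 m along the plane.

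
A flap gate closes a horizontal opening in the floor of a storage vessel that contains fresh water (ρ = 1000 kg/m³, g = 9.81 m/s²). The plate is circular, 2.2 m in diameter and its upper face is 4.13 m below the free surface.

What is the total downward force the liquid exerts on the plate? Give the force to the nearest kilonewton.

F ≈ 154 kN

γ = ρg = 1000 × 9.81 = 9810 N/m³ = 9.81 kN/m³.
The plate is horizontal, so pressure is uniform at p = γ·h = 9.81 × 4.13 = 40.5153 kN/m².
A = π(1.1)² = 3.80133 m².
F = p·A = 40.5153 × 3.80133 = 154.012 kN.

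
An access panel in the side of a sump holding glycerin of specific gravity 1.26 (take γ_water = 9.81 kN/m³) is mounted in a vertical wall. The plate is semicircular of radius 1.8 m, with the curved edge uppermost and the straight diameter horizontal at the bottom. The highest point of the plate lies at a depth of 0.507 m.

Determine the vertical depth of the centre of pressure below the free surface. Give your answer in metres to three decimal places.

h_p = 1.690 m

γ = 1.26 × 9.81 = 12.3606 kN/m³.
The centroid lies 4r/(3π) = 0.763944 m above the diameter, so r − 4r/(3π) = 1.8 − 0.763944 = 1.03606 m below the topmost point, so the centroid depth is h_c = 0.507 + 1.03606 = 1.54306 m.
A = πr²/2 = π × 1.8²/2 = 5.08938 m².
Resultant F = γ·h_c·A = 12.3606 × 1.54306 × 5.08938 = 97.0705 kN.
I_c = (π/8 − 8/(9π))·r⁴ = 0.109757 × 1.8⁴ = 1.15219 m⁴.
Centre of pressure: y_p = y_c + I_c/(y_c·A) = 1.54306 + 1.15219/(1.54306 × 5.08938) = 1.54306 + 0.146716 = 1.68978 m along the plane.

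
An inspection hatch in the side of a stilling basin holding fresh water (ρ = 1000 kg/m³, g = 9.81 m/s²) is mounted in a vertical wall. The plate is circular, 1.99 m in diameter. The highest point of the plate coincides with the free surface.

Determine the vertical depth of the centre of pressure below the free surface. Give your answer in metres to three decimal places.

γ = ρg = 1000 × 9.81 = 9810 N/m³ = 9.81 kN/m³.
The centroid is at the centre, 0.995 m below the top of the plate, so the centroid depth is h_c = 0.995 m.
A = π(0.995)² = 3.11026 m².
Resultant F = γ·h_c·A = 9.81 × 0.995 × 3.11026 = 30.3591 kN.
I_c = πr⁴/4 = π × 0.995⁴/4 = 0.769808 m⁴.
Centre of pressure: y_p = y_c + I_c/(y_c·A) = 0.995 + 0.769808/(0.995 × 3.11026) = 0.995 + 0.24875 = 1.24375 m along the plane.

h_p = 1.244 m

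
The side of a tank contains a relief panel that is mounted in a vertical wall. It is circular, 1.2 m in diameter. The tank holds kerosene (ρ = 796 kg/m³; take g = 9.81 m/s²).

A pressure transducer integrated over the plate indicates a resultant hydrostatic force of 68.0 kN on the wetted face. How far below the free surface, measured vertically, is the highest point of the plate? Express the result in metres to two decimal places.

d_top ≈ 7.10 m

γ = ρg = 796 × 9.81 / 1000 = 7.80876 kN/m³.
A = π(0.6)² = 1.13097 m².
From F = γ·h_c·A, the centroid depth is h_c = 68.0/(7.80876 × 1.13097) = 7.69973 m.
The centroid is at the centre, 0.6 m below the top of the plate, so the highest point sits at h_top = 7.69973 − 0.6 = 7.09973 m below the surface.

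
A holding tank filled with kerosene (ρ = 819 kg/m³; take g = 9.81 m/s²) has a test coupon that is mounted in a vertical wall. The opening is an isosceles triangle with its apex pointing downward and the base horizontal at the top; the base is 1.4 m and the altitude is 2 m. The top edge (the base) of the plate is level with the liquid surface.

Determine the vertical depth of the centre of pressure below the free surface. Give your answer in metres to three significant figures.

γ = ρg = 819 × 9.81 / 1000 = 8.03439 kN/m³.
With the apex down, the centroid sits h/3 = 2/3 = 0.666667 m below the base (the top edge), so the centroid depth is h_c = 0.666667 m.
A = ½ × 1.4 × 2 = 1.4 m².
Resultant F = γ·h_c·A = 8.03439 × 0.666667 × 1.4 = 7.49877 kN.
I_c = b·h³/36 = 1.4 × 2³/36 = 0.311111 m⁴.
Centre of pressure: y_p = y_c + I_c/(y_c·A) = 0.666667 + 0.311111/(0.666667 × 1.4) = 0.666667 + 0.333333 = 1 m along the plane.

h_p = 1.00 m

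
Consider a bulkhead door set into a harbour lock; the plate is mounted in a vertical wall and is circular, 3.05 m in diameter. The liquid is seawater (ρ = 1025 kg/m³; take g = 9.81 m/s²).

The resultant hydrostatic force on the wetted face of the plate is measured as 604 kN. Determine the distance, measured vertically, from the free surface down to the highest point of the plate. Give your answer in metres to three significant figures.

γ = ρg = 1025 × 9.81 / 1000 = 10.05525 kN/m³.
A = π(1.525)² = 7.30617 m².
From F = γ·h_c·A, the centroid depth is h_c = 604/(10.05525 × 7.30617) = 8.22156 m.
The centroid is at the centre, 1.525 m below the top of the plate, so the highest point sits at h_top = 8.22156 − 1.525 = 6.69656 m below the surface.

d_top ≈ 6.70 m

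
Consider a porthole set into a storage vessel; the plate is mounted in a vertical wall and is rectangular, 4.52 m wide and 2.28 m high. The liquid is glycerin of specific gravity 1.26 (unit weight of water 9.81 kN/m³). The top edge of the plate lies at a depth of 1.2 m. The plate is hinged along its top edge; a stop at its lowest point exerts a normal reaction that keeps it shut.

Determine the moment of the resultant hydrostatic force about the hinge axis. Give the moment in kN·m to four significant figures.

γ = 1.26 × 9.81 = 12.3606 kN/m³.
The centroid lies 2.28/2 = 1.14 m below the top edge, so the centroid depth is h_c = 1.2 + 1.14 = 2.34 m.
A = 4.52 × 2.28 = 10.3056 m².
Resultant F = γ·h_c·A = 12.3606 × 2.34 × 10.3056 = 298.077 kN.
I_c = b·h³/12 = 4.52 × 2.28³/12 = 4.46439 m⁴.
Centre of pressure: y_p = y_c + I_c/(y_c·A) = 2.34 + 4.46439/(2.34 × 10.3056) = 2.34 + 0.185128 = 2.52513 m along the plane.
The resultant acts 1.14 + 0.185128 = 1.32513 m (along the plate) below the hinge at the top edge, so the moment about the hinge is M = F × 1.32513 = 298.077 × 1.32513 = 394.991 kN·m.

M ≈ 395.0 kN·m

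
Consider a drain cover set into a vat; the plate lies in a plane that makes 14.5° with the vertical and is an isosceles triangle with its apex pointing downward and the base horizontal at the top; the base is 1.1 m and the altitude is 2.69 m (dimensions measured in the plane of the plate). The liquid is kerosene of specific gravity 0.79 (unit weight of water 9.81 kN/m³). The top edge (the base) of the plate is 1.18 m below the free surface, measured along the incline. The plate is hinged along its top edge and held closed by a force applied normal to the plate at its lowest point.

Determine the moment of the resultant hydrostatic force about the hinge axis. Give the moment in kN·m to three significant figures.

γ = 0.79 × 9.81 = 7.7499 kN/m³.
The plate makes 14.5° with the vertical, i.e. θ = 90° − 14.5° = 75.5° to the horizontal. Measuring y along the incline from the free-surface line, vertical depth h = y·sinθ with sinθ = 0.968148.
With the apex down, the centroid sits h/3 = 2.69/3 = 0.896667 m below the base (the top edge), so y_c = 1.18 + 0.896667 = 2.07667 m and h_c = 2.07667 × 0.968148 = 2.01052 m.
A = ½ × 1.1 × 2.69 = 1.4795 m².
Resultant F = γ·h_c·A = 7.7499 × 2.01052 × 1.4795 = 23.0526 kN.
I_c = b·h³/36 = 1.1 × 2.69³/36 = 0.594767 m⁴.
Centre of pressure: y_p = y_c + I_c/(y_c·A) = 2.07667 + 0.594767/(2.07667 × 1.4795) = 2.07667 + 0.193582 = 2.27025 m along the plane.
The resultant acts 0.896667 + 0.193582 = 1.09025 m (along the plate) below the hinge at the top edge, so the moment about the hinge is M = F × 1.09025 = 23.0526 × 1.09025 = 25.1331 kN·m.

M ≈ 25.1 kN·m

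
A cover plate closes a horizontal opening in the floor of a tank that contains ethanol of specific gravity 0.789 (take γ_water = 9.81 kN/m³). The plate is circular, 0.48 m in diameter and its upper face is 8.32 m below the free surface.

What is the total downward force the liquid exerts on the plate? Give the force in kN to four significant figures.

γ = 0.789 × 9.81 = 7.74009 kN/m³.
The plate is horizontal, so pressure is uniform at p = γ·h = 7.74009 × 8.32 = 64.3975 kN/m².
A = π(0.24)² = 0.180956 m².
F = p·A = 64.3975 × 0.180956 = 11.6531 kN.

F ≈ 11.65 kN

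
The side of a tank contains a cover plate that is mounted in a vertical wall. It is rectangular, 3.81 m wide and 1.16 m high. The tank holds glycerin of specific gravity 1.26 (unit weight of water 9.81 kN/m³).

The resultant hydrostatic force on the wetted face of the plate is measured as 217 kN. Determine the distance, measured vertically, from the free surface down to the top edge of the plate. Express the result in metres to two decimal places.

γ = 1.26 × 9.81 = 12.3606 kN/m³.
A = 3.81 × 1.16 = 4.4196 m².
From F = γ·h_c·A, the centroid depth is h_c = 217/(12.3606 × 4.4196) = 3.97226 m.
The centroid lies 1.16/2 = 0.58 m below the top edge, so the top edge sits at h_top = 3.97226 − 0.58 = 3.39226 m below the surface.

d_top ≈ 3.39 m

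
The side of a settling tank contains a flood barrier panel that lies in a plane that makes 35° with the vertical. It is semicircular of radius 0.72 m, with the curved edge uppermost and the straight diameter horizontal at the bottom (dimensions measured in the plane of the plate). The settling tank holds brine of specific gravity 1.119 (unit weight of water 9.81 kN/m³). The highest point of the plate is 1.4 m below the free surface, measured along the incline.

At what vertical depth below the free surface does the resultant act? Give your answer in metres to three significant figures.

γ = 1.119 × 9.81 = 10.97739 kN/m³.
The plate makes 35° with the vertical, i.e. θ = 90° − 35° = 55° to the horizontal. Measuring y along the incline from the free-surface line, vertical depth h = y·sinθ with sinθ = 0.819152.
The centroid lies 4r/(3π) = 0.305577 m above the diameter, so r − 4r/(3π) = 0.72 − 0.305577 = 0.414423 m below the topmost point, so y_c = 1.4 + 0.414423 = 1.81442 m and h_c = 1.81442 × 0.819152 = 1.48629 m.
A = πr²/2 = π × 0.72²/2 = 0.814301 m².
Resultant F = γ·h_c·A = 10.97739 × 1.48629 × 0.814301 = 13.2858 kN.
I_c = (π/8 − 8/(9π))·r⁴ = 0.109757 × 0.72⁴ = 0.0294959 m⁴.
Centre of pressure: y_p = y_c + I_c/(y_c·A) = 1.81442 + 0.0294959/(1.81442 × 0.814301) = 1.81442 + 0.0199636 = 1.83438 m along the plane.
Vertically, h_p = y_p·sinθ = 1.83438 × 0.819152 = 1.50264 m.

h_p = 1.50 m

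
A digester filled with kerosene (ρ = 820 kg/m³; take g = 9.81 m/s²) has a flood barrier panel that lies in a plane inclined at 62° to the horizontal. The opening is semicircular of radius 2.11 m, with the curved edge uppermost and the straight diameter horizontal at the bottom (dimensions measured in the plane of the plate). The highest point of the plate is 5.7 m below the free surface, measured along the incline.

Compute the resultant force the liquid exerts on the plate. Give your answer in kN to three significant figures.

F ≈ 343 kN

γ = ρg = 820 × 9.81 / 1000 = 8.0442 kN/m³.
Let θ = 62° be the plate's angle to the horizontal; measure y along the incline from where the plane meets the free surface. Vertical depth h = y·sinθ with sinθ = 0.882948.
The centroid lies 4r/(3π) = 0.895512 m above the diameter, so r − 4r/(3π) = 2.11 − 0.895512 = 1.21449 m below the topmost point, so y_c = 5.7 + 1.21449 = 6.91449 m and h_c = 6.91449 × 0.882948 = 6.10514 m.
A = πr²/2 = π × 2.11²/2 = 6.99334 m².
Resultant F = γ·h_c·A = 8.0442 × 6.10514 × 6.99334 = 343.45 kN.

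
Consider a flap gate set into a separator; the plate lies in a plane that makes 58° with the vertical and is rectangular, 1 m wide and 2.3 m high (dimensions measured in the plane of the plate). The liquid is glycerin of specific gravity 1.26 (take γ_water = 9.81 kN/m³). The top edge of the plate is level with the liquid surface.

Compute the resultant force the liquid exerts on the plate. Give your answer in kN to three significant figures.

γ = 1.26 × 9.81 = 12.3606 kN/m³.
The plate makes 58° with the vertical, i.e. θ = 90° − 58° = 32° to the horizontal. Measuring y along the incline from the free-surface line, vertical depth h = y·sinθ with sinθ = 0.529919.
The centroid lies 2.3/2 = 1.15 m below the top edge, so y_c = 1.15 m and h_c = 1.15 × 0.529919 = 0.609407 m.
A = 1 × 2.3 = 2.3 m².
Resultant F = γ·h_c·A = 12.3606 × 0.609407 × 2.3 = 17.3251 kN.

F ≈ 17.3 kN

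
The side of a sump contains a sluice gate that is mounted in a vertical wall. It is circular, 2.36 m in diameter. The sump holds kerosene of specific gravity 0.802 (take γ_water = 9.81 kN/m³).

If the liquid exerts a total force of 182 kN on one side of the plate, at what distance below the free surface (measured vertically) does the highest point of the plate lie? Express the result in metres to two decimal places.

γ = 0.802 × 9.81 = 7.86762 kN/m³.
A = π(1.18)² = 4.37435 m².
From F = γ·h_c·A, the centroid depth is h_c = 182/(7.86762 × 4.37435) = 5.28828 m.
The centroid is at the centre, 1.18 m below the top of the plate, so the highest point sits at h_top = 5.28828 − 1.18 = 4.10828 m below the surface.

d_top ≈ 4.11 m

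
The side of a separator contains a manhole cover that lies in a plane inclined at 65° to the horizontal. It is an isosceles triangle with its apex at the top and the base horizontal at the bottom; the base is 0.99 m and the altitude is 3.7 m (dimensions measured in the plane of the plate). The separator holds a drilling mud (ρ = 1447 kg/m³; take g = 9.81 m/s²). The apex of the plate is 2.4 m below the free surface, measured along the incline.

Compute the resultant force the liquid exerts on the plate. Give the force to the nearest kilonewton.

γ = ρg = 1447 × 9.81 / 1000 = 14.19507 kN/m³.
Let θ = 65° be the plate's angle to the horizontal; measure y along the incline from where the plane meets the free surface. Vertical depth h = y·sinθ with sinθ = 0.906308.
With the apex up, the centroid sits 2h/3 = 2 × 3.7/3 = 2.46667 m below the apex, so y_c = 2.4 + 2.46667 = 4.86667 m and h_c = 4.86667 × 0.906308 = 4.4107 m.
A = ½ × 0.99 × 3.7 = 1.8315 m².
Resultant F = γ·h_c·A = 14.19507 × 4.4107 × 1.8315 = 114.671 kN.

F ≈ 115 kN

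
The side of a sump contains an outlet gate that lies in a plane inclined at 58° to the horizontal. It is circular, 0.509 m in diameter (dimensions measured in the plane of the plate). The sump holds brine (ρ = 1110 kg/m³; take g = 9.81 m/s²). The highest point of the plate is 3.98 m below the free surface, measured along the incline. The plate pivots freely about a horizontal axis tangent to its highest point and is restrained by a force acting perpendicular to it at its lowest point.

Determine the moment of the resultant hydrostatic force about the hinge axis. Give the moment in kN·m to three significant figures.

γ = ρg = 1110 × 9.81 / 1000 = 10.8891 kN/m³.
Let θ = 58° be the plate's angle to the horizontal; measure y along the incline from where the plane meets the free surface. Vertical depth h = y·sinθ with sinθ = 0.848048.
The centroid is at the centre, 0.2545 m below the top of the plate, so y_c = 3.98 + 0.2545 = 4.2345 m and h_c = 4.2345 × 0.848048 = 3.59106 m.
A = π(0.2545)² = 0.203482 m².
Resultant F = γ·h_c·A = 10.8891 × 3.59106 × 0.203482 = 7.95684 kN.
I_c = πr⁴/4 = π × 0.2545⁴/4 = 0.00329489 m⁴.
Centre of pressure: y_p = y_c + I_c/(y_c·A) = 4.2345 + 0.00329489/(4.2345 × 0.203482) = 4.2345 + 0.00382396 = 4.23832 m along the plane.
The resultant acts 0.2545 + 0.00382396 = 0.258324 m (along the plate) below the hinge at the top edge, so the moment about the hinge is M = F × 0.258324 = 7.95684 × 0.258324 = 2.05544 kN·m.

M ≈ 2.06 kN·m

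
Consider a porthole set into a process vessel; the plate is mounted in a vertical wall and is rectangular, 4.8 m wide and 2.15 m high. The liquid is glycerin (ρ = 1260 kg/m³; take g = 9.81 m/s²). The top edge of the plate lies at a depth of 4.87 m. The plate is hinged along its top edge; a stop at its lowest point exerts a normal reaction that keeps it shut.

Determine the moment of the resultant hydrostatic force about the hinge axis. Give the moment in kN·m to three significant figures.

γ = ρg = 1260 × 9.81 / 1000 = 12.3606 kN/m³.
The centroid lies 2.15/2 = 1.075 m below the top edge, so the centroid depth is h_c = 4.87 + 1.075 = 5.945 m.
A = 4.8 × 2.15 = 10.32 m².
Resultant F = γ·h_c·A = 12.3606 × 5.945 × 10.32 = 758.352 kN.
I_c = b·h³/12 = 4.8 × 2.15³/12 = 3.97535 m⁴.
Centre of pressure: y_p = y_c + I_c/(y_c·A) = 5.945 + 3.97535/(5.945 × 10.32) = 5.945 + 0.0647953 = 6.0098 m along the plane.
The resultant acts 1.075 + 0.0647953 = 1.1398 m (along the plate) below the hinge at the top edge, so the moment about the hinge is M = F × 1.1398 = 758.352 × 1.1398 = 864.37 kN·m.

M ≈ 864 kN·m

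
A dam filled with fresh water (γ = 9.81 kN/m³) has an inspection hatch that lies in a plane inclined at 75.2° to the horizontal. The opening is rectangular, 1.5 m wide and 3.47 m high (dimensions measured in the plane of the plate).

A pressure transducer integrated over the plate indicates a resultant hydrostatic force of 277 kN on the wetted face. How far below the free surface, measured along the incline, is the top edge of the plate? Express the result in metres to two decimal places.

y_top ≈ 3.88 m

γ = 9.81 kN/m³.
A = 1.5 × 3.47 = 5.205 m².
From F = γ·h_c·A, the centroid depth is h_c = 277/(9.81 × 5.205) = 5.42488 m.
Let θ = 75.2° be the plate's angle to the horizontal; measure y along the incline from where the plane meets the free surface. Vertical depth h = y·sinθ with sinθ = 0.966823.
Along the incline, y_c = h_c/sinθ = 5.42488/0.966823 = 5.61104 m.
The centroid lies 3.47/2 = 1.735 m below the top edge, so the top edge sits at y_top = 5.61104 − 1.735 = 3.87604 m along the incline.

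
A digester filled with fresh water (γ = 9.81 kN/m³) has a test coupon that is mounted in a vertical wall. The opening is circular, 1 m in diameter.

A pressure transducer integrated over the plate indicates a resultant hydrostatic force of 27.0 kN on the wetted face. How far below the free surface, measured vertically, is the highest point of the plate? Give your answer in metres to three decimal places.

γ = 9.81 kN/m³.
A = π(0.5)² = 0.785398 m².
From F = γ·h_c·A, the centroid depth is h_c = 27.0/(9.81 × 0.785398) = 3.50433 m.
The centroid is at the centre, 0.5 m below the top of the plate, so the highest point sits at h_top = 3.50433 − 0.5 = 3.00433 m below the surface.

d_top ≈ 3.004 m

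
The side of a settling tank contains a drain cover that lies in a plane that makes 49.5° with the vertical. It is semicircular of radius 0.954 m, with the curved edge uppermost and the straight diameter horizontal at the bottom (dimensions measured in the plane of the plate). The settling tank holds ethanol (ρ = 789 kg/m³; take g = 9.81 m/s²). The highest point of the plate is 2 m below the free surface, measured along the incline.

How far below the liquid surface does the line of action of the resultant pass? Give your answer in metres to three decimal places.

γ = ρg = 789 × 9.81 / 1000 = 7.74009 kN/m³.
The plate makes 49.5° with the vertical, i.e. θ = 90° − 49.5° = 40.5° to the horizontal. Measuring y along the incline from the free-surface line, vertical depth h = y·sinθ with sinθ = 0.649448.
The centroid lies 4r/(3π) = 0.40489 m above the diameter, so r − 4r/(3π) = 0.954 − 0.40489 = 0.54911 m below the topmost point, so y_c = 2 + 0.54911 = 2.54911 m and h_c = 2.54911 × 0.649448 = 1.65551 m.
A = πr²/2 = π × 0.954²/2 = 1.42961 m².
Resultant F = γ·h_c·A = 7.74009 × 1.65551 × 1.42961 = 18.3187 kN.
I_c = (π/8 − 8/(9π))·r⁴ = 0.109757 × 0.954⁴ = 0.0909129 m⁴.
Centre of pressure: y_p = y_c + I_c/(y_c·A) = 2.54911 + 0.0909129/(2.54911 × 1.42961) = 2.54911 + 0.0249471 = 2.57406 m along the plane.
Vertically, h_p = y_p·sinθ = 2.57406 × 0.649448 = 1.67172 m.

h_p = 1.672 m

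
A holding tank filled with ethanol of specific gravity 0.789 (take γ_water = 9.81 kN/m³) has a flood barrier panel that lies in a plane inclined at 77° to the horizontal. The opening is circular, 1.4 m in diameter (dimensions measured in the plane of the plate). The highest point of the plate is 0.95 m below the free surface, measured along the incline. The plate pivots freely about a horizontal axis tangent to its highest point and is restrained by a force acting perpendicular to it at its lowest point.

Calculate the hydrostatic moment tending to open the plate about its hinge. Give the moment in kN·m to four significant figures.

M ≈ 14.83 kN·m

γ = 0.789 × 9.81 = 7.74009 kN/m³.
Let θ = 77° be the plate's angle to the horizontal; measure y along the incline from where the plane meets the free surface. Vertical depth h = y·sinθ with sinθ = 0.974370.
The centroid is at the centre, 0.7 m below the top of the plate, so y_c = 0.95 + 0.7 = 1.65 m and h_c = 1.65 × 0.974370 = 1.60771 m.
A = π(0.7)² = 1.53938 m².
Resultant F = γ·h_c·A = 7.74009 × 1.60771 × 1.53938 = 19.1558 kN.
I_c = πr⁴/4 = π × 0.7⁴/4 = 0.188574 m⁴.
Centre of pressure: y_p = y_c + I_c/(y_c·A) = 1.65 + 0.188574/(1.65 × 1.53938) = 1.65 + 0.0742424 = 1.72424 m along the plane.
The resultant acts 0.7 + 0.0742424 = 0.774242 m (along the plate) below the hinge at the top edge, so the moment about the hinge is M = F × 0.774242 = 19.1558 × 0.774242 = 14.8312 kN·m.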